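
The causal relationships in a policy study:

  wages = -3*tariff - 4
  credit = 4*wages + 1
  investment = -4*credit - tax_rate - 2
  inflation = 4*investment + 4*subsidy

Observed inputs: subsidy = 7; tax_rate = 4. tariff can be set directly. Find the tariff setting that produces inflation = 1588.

tariff = 7

Substituting into the credit equation gives credit = -12*tariff - 15.
So investment = 48*tariff + 54.
So inflation = 192*tariff + 244.
Solve 192*tariff + 244 = 1588: tariff = (1588 - 244) / 192 = 7.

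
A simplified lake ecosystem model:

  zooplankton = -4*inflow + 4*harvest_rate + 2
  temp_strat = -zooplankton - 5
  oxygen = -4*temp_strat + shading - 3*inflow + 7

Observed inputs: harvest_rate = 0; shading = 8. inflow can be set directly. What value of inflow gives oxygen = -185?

inflow = 12

Substituting into the zooplankton equation gives zooplankton = -4*inflow + 2.
So temp_strat = 4*inflow - 7.
oxygen becomes -19*inflow + 43.
Solve -19*inflow + 43 = -185: inflow = (-185 - 43) / -19 = 12.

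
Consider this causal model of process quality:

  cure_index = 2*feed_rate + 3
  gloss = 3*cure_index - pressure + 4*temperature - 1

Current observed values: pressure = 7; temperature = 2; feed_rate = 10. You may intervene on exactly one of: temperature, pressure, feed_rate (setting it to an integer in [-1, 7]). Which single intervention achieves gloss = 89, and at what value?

Intervening on temperature: with other inputs at their observed values, gloss = 4*temperature + 61. Solving for 89 gives temperature = 7, within [-1, 7].
Intervening on pressure: gloss = -pressure + 76. Reaching 89 requires pressure = -13, outside [-1, 7].
Intervening on feed_rate: gloss = 6*feed_rate + 9. Reaching 89 requires feed_rate = 40/3, not an integer.

set temperature = 7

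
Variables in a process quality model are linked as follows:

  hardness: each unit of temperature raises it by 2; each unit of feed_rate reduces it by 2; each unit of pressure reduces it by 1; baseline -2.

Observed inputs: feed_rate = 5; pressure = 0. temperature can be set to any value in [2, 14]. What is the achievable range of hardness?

Substituting into the hardness equation gives hardness = 2*temperature - 12.
Linear in temperature, so extremes are at the endpoints: temperature = 2 gives hardness = -8; temperature = 14 gives hardness = 16.

-8 to 16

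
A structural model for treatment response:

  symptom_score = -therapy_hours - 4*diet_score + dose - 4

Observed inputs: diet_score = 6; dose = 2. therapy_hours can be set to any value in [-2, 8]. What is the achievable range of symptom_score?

Substituting into the symptom_score equation gives symptom_score = -therapy_hours - 26.
Linear in therapy_hours, so extremes are at the endpoints: therapy_hours = -2 gives symptom_score = -24; therapy_hours = 8 gives symptom_score = -34.

-34 to -24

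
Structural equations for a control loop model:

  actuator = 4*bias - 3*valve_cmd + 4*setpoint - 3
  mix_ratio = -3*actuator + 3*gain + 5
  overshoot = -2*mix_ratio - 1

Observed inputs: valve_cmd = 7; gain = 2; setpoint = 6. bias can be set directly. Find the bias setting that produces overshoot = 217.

bias = 10

Substituting into the actuator equation gives actuator = 4*bias.
Substituting into the mix_ratio equation gives mix_ratio = -12*bias + 11.
overshoot becomes 24*bias - 23.
Solve 24*bias - 23 = 217: bias = (217 + 23) / 24 = 10.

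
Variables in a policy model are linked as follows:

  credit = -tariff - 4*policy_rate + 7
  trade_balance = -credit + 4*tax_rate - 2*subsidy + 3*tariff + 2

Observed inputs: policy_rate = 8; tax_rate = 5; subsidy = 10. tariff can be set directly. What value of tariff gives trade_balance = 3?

tariff = -6

Substituting into the credit equation gives credit = -tariff - 25.
Substituting into the trade_balance equation gives trade_balance = 4*tariff + 27.
Solve 4*tariff + 27 = 3: tariff = (3 - 27) / 4 = -6.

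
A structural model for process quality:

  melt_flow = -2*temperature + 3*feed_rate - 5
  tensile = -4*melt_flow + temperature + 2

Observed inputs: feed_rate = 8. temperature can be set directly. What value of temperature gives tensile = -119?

Substituting into the melt_flow equation gives melt_flow = -2*temperature + 19.
So tensile = 9*temperature - 74.
Solve 9*temperature - 74 = -119: temperature = (-119 + 74) / 9 = -5.

temperature = -5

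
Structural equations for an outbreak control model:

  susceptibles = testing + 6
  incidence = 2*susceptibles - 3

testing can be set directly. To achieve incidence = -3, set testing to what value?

testing = -6

Substituting into the incidence equation gives incidence = 2*testing + 9.
Solve 2*testing + 9 = -3: testing = (-3 - 9) / 2 = -6.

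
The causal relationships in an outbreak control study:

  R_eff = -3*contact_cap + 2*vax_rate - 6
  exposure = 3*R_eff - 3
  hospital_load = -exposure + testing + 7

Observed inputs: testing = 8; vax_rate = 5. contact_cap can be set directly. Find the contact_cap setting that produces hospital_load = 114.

contact_cap = 12

Substituting into the R_eff equation gives R_eff = -3*contact_cap + 4.
So exposure = -9*contact_cap + 9.
This gives hospital_load = 9*contact_cap + 6.
Solve 9*contact_cap + 6 = 114: contact_cap = (114 - 6) / 9 = 12.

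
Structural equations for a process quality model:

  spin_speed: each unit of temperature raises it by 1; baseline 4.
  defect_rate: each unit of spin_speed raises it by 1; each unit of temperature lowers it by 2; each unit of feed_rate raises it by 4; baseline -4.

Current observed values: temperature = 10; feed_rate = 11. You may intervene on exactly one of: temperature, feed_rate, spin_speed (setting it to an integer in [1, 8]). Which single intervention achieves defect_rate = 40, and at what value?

set temperature = 4

Intervening on temperature: with other inputs at their observed values, defect_rate = -temperature + 44. Solving for 40 gives temperature = 4, within [1, 8].
Intervening on feed_rate: defect_rate = 4*feed_rate - 10. Reaching 40 requires feed_rate = 25/2, not an integer.
Intervening on spin_speed: defect_rate = spin_speed + 20. Reaching 40 requires spin_speed = 20, outside [1, 8].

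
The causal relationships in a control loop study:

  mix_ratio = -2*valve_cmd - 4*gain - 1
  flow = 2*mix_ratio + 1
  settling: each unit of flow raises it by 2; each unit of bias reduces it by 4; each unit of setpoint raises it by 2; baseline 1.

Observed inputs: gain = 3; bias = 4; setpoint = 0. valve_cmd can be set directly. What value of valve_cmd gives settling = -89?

Substituting into the mix_ratio equation gives mix_ratio = -2*valve_cmd - 13.
flow becomes -4*valve_cmd - 25.
Substituting into the settling equation gives settling = -8*valve_cmd - 65.
Solve -8*valve_cmd - 65 = -89: valve_cmd = (-89 + 65) / -8 = 3.

valve_cmd = 3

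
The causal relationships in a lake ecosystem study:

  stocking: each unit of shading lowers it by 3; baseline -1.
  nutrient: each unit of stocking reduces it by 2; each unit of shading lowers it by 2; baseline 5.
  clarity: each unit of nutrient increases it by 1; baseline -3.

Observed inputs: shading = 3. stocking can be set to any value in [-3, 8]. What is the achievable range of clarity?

Intervening on stocking fixes its value directly, overriding its dependence on shading.
Substituting into the nutrient equation gives nutrient = -2*stocking - 1.
clarity becomes -2*stocking - 4.
Linear in stocking, so extremes are at the endpoints: stocking = -3 gives clarity = 2; stocking = 8 gives clarity = -20.

-20 to 2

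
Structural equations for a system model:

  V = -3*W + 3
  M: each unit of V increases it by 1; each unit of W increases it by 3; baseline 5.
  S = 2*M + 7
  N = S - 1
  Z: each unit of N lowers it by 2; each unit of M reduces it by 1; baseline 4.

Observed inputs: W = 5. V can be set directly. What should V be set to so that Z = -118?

V = 2

Intervening on V fixes its value directly, overriding its dependence on W.
Substituting into the M equation gives M = V + 20.
This gives S = 2*V + 47.
Substituting into the N equation gives N = 2*V + 46.
Z becomes -5*V - 108.
Solve -5*V - 108 = -118: V = (-118 + 108) / -5 = 2.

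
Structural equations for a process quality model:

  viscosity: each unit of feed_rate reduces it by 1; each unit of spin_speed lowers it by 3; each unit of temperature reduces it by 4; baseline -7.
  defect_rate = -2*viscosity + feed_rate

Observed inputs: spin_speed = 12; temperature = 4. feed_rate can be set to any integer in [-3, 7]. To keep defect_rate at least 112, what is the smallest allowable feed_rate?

feed_rate = -2

Substituting into the viscosity equation gives viscosity = -feed_rate - 59.
This gives defect_rate = 3*feed_rate + 118.
Require 3*feed_rate + 118 ≥ 112, so feed_rate ≥ -2.
The smallest integer in [-3, 7] satisfying this is -2.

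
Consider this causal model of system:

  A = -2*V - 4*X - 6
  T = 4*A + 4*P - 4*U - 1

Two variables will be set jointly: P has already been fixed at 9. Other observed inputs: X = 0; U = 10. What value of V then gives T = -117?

With P held at 9:
Substituting into the A equation gives A = -2*V - 6.
T becomes -8*V - 29.
Solve -8*V - 29 = -117: V = (-117 + 29) / -8 = 11.

V = 11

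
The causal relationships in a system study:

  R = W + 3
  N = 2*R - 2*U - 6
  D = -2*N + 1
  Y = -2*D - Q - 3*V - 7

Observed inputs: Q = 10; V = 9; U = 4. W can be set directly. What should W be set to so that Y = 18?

Substituting into the N equation gives N = 2*W - 8.
This gives D = -4*W + 17.
So Y = 8*W - 78.
Solve 8*W - 78 = 18: W = (18 + 78) / 8 = 12.

W = 12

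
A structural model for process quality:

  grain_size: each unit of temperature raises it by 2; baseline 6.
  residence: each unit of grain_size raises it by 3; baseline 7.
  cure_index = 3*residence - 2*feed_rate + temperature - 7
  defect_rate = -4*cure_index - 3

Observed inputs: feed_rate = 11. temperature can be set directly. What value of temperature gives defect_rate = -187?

temperature = 0

Substituting into the residence equation gives residence = 6*temperature + 25.
Substituting into the cure_index equation gives cure_index = 19*temperature + 46.
This gives defect_rate = -76*temperature - 187.
Solve -76*temperature - 187 = -187: temperature = (-187 + 187) / -76 = 0.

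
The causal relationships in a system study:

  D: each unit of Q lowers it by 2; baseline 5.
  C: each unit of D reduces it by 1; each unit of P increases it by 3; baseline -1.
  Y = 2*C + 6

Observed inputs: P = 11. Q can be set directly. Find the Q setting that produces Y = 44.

Q = -4

Substituting into the C equation gives C = 2*Q + 27.
Y becomes 4*Q + 60.
Solve 4*Q + 60 = 44: Q = (44 - 60) / 4 = -4.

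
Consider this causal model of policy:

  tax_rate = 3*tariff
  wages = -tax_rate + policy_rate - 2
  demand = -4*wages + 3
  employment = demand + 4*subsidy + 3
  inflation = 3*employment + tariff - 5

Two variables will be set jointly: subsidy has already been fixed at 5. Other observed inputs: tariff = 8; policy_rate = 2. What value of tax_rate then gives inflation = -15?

tax_rate = -8

With subsidy held at 5:
Intervening on tax_rate fixes its value directly, overriding its dependence on tariff.
Substituting into the wages equation gives wages = -tax_rate.
Substituting into the demand equation gives demand = 4*tax_rate + 3.
Substituting into the employment equation gives employment = 4*tax_rate + 26.
This gives inflation = 12*tax_rate + 81.
Solve 12*tax_rate + 81 = -15: tax_rate = (-15 - 81) / 12 = -8.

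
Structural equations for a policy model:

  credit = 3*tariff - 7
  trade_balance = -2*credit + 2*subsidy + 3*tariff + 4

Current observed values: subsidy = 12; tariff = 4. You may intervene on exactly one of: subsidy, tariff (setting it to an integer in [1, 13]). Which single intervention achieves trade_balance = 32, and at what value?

Intervening on subsidy: with other inputs at their observed values, trade_balance = 2*subsidy + 6. Solving for 32 gives subsidy = 13, within [1, 13].
Intervening on tariff: trade_balance = -3*tariff + 42. Reaching 32 requires tariff = 10/3, not an integer.

set subsidy = 13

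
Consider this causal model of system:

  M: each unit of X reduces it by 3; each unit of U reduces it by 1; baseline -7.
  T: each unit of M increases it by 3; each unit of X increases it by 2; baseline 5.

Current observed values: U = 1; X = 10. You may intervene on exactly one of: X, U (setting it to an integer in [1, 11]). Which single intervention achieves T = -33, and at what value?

Intervening on X: with other inputs at their observed values, T = -7*X - 19. Solving for -33 gives X = 2, within [1, 11].
Intervening on U: T = -3*U - 86. Reaching -33 requires U = -53/3, not an integer.

set X = 2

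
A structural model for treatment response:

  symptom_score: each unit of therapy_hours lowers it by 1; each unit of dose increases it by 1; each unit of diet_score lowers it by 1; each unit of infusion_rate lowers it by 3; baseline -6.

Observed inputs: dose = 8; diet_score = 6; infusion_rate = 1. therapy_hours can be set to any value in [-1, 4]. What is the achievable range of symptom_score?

-11 to -6

Substituting into the symptom_score equation gives symptom_score = -therapy_hours - 7.
Linear in therapy_hours, so extremes are at the endpoints: therapy_hours = -1 gives symptom_score = -6; therapy_hours = 4 gives symptom_score = -11.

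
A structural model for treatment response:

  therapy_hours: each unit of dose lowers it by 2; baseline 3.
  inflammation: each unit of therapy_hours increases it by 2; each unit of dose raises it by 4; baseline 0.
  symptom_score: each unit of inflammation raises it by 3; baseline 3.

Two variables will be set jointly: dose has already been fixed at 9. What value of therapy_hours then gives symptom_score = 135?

With dose held at 9:
Intervening on therapy_hours fixes its value directly, overriding its dependence on dose.
Substituting into the inflammation equation gives inflammation = 2*therapy_hours + 36.
So symptom_score = 6*therapy_hours + 111.
Solve 6*therapy_hours + 111 = 135: therapy_hours = (135 - 111) / 6 = 4.

therapy_hours = 4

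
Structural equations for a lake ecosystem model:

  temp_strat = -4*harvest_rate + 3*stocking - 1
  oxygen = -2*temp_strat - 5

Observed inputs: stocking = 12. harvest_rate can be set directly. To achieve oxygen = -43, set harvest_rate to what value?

harvest_rate = 4

Substituting into the temp_strat equation gives temp_strat = -4*harvest_rate + 35.
This gives oxygen = 8*harvest_rate - 75.
Solve 8*harvest_rate - 75 = -43: harvest_rate = (-43 + 75) / 8 = 4.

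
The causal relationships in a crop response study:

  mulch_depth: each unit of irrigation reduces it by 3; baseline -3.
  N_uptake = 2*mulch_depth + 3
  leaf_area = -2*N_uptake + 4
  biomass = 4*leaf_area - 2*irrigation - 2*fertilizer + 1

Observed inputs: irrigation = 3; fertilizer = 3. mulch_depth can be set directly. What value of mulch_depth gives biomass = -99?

Intervening on mulch_depth fixes its value directly, overriding its dependence on irrigation.
Substituting into the leaf_area equation gives leaf_area = -4*mulch_depth - 2.
Substituting into the biomass equation gives biomass = -16*mulch_depth - 19.
Solve -16*mulch_depth - 19 = -99: mulch_depth = (-99 + 19) / -16 = 5.

mulch_depth = 5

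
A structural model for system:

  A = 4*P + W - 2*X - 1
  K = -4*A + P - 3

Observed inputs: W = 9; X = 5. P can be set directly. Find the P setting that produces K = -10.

P = 1

Substituting into the A equation gives A = 4*P - 2.
K becomes -15*P + 5.
Solve -15*P + 5 = -10: P = (-10 - 5) / -15 = 1.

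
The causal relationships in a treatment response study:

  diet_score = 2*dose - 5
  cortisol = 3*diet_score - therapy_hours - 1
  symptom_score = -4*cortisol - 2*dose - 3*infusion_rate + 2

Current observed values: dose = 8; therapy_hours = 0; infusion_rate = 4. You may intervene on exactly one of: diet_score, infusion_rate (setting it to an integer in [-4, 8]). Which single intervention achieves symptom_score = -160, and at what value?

Intervening on diet_score: symptom_score = -12*diet_score - 22. Reaching -160 requires diet_score = 23/2, not an integer.
Intervening on infusion_rate: with other inputs at their observed values, symptom_score = -3*infusion_rate - 142. Solving for -160 gives infusion_rate = 6, within [-4, 8].

set infusion_rate = 6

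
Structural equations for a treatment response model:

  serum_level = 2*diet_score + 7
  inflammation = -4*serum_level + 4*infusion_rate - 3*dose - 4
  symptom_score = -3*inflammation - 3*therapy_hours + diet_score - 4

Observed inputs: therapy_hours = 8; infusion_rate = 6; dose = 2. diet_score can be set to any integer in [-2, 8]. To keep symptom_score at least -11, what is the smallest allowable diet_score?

Substituting into the inflammation equation gives inflammation = -8*diet_score - 14.
Substituting into the symptom_score equation gives symptom_score = 25*diet_score + 14.
Require 25*diet_score + 14 ≥ -11, so diet_score ≥ -1.
The smallest integer in [-2, 8] satisfying this is -1.

diet_score = -1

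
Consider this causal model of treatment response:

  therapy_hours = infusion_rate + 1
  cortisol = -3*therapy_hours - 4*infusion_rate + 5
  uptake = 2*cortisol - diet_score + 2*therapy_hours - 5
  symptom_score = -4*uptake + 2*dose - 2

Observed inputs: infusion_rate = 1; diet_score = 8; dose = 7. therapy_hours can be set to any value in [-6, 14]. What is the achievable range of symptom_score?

Intervening on therapy_hours fixes its value directly, overriding its dependence on infusion_rate.
Substituting into the cortisol equation gives cortisol = -3*therapy_hours + 1.
Substituting into the uptake equation gives uptake = -4*therapy_hours - 11.
Substituting into the symptom_score equation gives symptom_score = 16*therapy_hours + 56.
Linear in therapy_hours, so extremes are at the endpoints: therapy_hours = -6 gives symptom_score = -40; therapy_hours = 14 gives symptom_score = 280.

-40 to 280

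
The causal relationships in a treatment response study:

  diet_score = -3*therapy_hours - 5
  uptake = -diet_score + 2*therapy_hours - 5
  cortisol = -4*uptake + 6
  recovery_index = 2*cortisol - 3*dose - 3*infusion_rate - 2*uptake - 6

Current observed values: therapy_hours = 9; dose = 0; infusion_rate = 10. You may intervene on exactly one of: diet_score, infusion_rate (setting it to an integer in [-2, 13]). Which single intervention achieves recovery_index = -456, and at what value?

Intervening on diet_score: recovery_index = 10*diet_score - 154. Reaching -456 requires diet_score = -151/5, not an integer.
Intervening on infusion_rate: with other inputs at their observed values, recovery_index = -3*infusion_rate - 444. Solving for -456 gives infusion_rate = 4, within [-2, 13].

set infusion_rate = 4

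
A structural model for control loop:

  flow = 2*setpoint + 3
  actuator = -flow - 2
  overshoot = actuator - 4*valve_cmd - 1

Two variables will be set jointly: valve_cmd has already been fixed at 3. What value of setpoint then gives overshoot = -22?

With valve_cmd held at 3:
Substituting into the actuator equation gives actuator = -2*setpoint - 5.
So overshoot = -2*setpoint - 18.
Solve -2*setpoint - 18 = -22: setpoint = (-22 + 18) / -2 = 2.

setpoint = 2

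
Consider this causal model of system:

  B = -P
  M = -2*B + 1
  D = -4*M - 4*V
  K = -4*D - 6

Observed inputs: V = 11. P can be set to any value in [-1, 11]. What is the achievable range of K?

Substituting into the M equation gives M = 2*P + 1.
Substituting into the D equation gives D = -8*P - 48.
Substituting into the K equation gives K = 32*P + 186.
Linear in P, so extremes are at the endpoints: P = -1 gives K = 154; P = 11 gives K = 538.

154 to 538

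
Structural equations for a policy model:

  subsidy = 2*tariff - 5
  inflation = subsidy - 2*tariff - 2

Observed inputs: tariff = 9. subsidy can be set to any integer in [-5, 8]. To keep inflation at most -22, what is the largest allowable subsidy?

Intervening on subsidy fixes its value directly, overriding its dependence on tariff.
Substituting into the inflation equation gives inflation = subsidy - 20.
Require subsidy - 20 ≤ -22, so subsidy ≤ -2.
The largest integer in [-5, 8] satisfying this is -2.

subsidy = -2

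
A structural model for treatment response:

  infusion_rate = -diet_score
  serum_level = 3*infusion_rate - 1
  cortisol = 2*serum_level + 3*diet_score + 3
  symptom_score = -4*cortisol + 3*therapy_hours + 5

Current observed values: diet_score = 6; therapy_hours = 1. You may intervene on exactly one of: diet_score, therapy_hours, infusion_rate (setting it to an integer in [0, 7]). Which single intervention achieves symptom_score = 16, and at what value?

Intervening on diet_score: with other inputs at their observed values, symptom_score = 12*diet_score + 4. Solving for 16 gives diet_score = 1, within [0, 7].
Intervening on therapy_hours: symptom_score = 3*therapy_hours + 73. Reaching 16 requires therapy_hours = -19, outside [0, 7].
Intervening on infusion_rate: symptom_score = -24*infusion_rate - 68. Reaching 16 requires infusion_rate = -7/2, not an integer.

set diet_score = 1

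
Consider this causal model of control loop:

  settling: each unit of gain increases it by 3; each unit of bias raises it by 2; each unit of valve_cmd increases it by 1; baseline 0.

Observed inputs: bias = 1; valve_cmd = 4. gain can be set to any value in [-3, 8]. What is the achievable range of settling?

-3 to 30

Substituting into the settling equation gives settling = 3*gain + 6.
Linear in gain, so extremes are at the endpoints: gain = -3 gives settling = -3; gain = 8 gives settling = 30.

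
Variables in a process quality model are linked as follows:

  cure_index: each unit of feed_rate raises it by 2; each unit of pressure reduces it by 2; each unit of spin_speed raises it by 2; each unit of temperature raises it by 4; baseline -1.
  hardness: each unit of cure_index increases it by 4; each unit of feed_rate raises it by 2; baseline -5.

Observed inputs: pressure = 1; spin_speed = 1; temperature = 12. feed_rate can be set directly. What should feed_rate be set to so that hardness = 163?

Substituting into the cure_index equation gives cure_index = 2*feed_rate + 47.
Substituting into the hardness equation gives hardness = 10*feed_rate + 183.
Solve 10*feed_rate + 183 = 163: feed_rate = (163 - 183) / 10 = -2.

feed_rate = -2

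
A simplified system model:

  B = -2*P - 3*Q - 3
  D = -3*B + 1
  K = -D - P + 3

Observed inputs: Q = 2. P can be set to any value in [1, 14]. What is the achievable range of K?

Substituting into the B equation gives B = -2*P - 9.
Substituting into the D equation gives D = 6*P + 28.
Substituting into the K equation gives K = -7*P - 25.
Linear in P, so extremes are at the endpoints: P = 1 gives K = -32; P = 14 gives K = -123.

-123 to -32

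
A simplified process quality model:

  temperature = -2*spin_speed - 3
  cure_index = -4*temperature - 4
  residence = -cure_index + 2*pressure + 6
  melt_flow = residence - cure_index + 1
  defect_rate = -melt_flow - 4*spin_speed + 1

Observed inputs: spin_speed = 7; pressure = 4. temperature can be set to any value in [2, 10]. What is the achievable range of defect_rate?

-130 to -66

Intervening on temperature fixes its value directly, overriding its dependence on spin_speed.
Substituting into the residence equation gives residence = 4*temperature + 18.
So melt_flow = 8*temperature + 23.
defect_rate becomes -8*temperature - 50.
Linear in temperature, so extremes are at the endpoints: temperature = 2 gives defect_rate = -66; temperature = 10 gives defect_rate = -130.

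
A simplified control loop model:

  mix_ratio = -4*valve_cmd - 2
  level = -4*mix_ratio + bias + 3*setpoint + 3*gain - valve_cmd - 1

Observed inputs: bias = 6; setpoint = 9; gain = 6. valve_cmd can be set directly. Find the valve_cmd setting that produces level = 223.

Substituting into the level equation gives level = 15*valve_cmd + 58.
Solve 15*valve_cmd + 58 = 223: valve_cmd = (223 - 58) / 15 = 11.

valve_cmd = 11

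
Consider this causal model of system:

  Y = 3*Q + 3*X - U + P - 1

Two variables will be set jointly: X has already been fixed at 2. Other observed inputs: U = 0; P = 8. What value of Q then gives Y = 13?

Q = 0

With X held at 2:
Substituting into the Y equation gives Y = 3*Q + 13.
Solve 3*Q + 13 = 13: Q = (13 - 13) / 3 = 0.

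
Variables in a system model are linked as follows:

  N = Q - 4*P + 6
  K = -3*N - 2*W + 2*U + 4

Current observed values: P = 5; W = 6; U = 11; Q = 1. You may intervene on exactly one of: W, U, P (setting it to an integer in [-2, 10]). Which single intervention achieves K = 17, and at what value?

set P = 2

Intervening on W: K = -2*W + 65. Reaching 17 requires W = 24, outside [-2, 10].
Intervening on U: K = 2*U + 31. Reaching 17 requires U = -7, outside [-2, 10].
Intervening on P: with other inputs at their observed values, K = 12*P - 7. Solving for 17 gives P = 2, within [-2, 10].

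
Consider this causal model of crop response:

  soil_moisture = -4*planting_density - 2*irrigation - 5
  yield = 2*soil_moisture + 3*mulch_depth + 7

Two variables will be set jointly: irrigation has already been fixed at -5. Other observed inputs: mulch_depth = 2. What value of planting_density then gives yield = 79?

planting_density = -7

With irrigation held at -5:
Substituting into the soil_moisture equation gives soil_moisture = -4*planting_density + 5.
So yield = -8*planting_density + 23.
Solve -8*planting_density + 23 = 79: planting_density = (79 - 23) / -8 = -7.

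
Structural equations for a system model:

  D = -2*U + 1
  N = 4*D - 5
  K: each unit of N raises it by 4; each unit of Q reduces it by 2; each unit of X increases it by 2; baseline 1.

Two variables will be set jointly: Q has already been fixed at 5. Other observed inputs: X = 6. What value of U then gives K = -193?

With Q held at 5:
Substituting into the N equation gives N = -8*U - 1.
Substituting into the K equation gives K = -32*U - 1.
Solve -32*U - 1 = -193: U = (-193 + 1) / -32 = 6.

U = 6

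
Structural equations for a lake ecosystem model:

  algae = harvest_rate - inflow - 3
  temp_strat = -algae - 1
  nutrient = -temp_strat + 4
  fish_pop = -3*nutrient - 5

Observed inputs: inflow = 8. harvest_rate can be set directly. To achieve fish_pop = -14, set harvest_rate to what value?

Substituting into the algae equation gives algae = harvest_rate - 11.
Substituting into the temp_strat equation gives temp_strat = -harvest_rate + 10.
This gives nutrient = harvest_rate - 6.
fish_pop becomes -3*harvest_rate + 13.
Solve -3*harvest_rate + 13 = -14: harvest_rate = (-14 - 13) / -3 = 9.

harvest_rate = 9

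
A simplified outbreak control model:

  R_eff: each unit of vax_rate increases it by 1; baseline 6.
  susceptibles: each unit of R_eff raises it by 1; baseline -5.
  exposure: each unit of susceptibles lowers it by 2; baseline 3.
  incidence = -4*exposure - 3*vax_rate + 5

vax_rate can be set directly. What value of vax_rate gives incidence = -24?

Substituting into the susceptibles equation gives susceptibles = vax_rate + 1.
exposure becomes -2*vax_rate + 1.
Substituting into the incidence equation gives incidence = 5*vax_rate + 1.
Solve 5*vax_rate + 1 = -24: vax_rate = (-24 - 1) / 5 = -5.

vax_rate = -5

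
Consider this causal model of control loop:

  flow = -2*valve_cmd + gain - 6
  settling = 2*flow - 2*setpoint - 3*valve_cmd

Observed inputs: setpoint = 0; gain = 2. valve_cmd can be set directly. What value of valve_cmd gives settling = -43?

Substituting into the flow equation gives flow = -2*valve_cmd - 4.
Substituting into the settling equation gives settling = -7*valve_cmd - 8.
Solve -7*valve_cmd - 8 = -43: valve_cmd = (-43 + 8) / -7 = 5.

valve_cmd = 5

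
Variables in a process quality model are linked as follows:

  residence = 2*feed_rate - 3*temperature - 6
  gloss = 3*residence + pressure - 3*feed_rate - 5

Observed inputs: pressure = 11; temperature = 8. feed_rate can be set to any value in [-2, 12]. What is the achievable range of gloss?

-90 to -48

Substituting into the residence equation gives residence = 2*feed_rate - 30.
Substituting into the gloss equation gives gloss = 3*feed_rate - 84.
Linear in feed_rate, so extremes are at the endpoints: feed_rate = -2 gives gloss = -90; feed_rate = 12 gives gloss = -48.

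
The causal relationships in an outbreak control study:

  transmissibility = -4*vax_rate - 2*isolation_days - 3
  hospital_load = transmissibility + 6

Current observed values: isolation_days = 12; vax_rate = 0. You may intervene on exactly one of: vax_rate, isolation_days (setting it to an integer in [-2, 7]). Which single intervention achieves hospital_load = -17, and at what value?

Intervening on vax_rate: with other inputs at their observed values, hospital_load = -4*vax_rate - 21. Solving for -17 gives vax_rate = -1, within [-2, 7].
Intervening on isolation_days: hospital_load = -2*isolation_days + 3. Reaching -17 requires isolation_days = 10, outside [-2, 7].

set vax_rate = -1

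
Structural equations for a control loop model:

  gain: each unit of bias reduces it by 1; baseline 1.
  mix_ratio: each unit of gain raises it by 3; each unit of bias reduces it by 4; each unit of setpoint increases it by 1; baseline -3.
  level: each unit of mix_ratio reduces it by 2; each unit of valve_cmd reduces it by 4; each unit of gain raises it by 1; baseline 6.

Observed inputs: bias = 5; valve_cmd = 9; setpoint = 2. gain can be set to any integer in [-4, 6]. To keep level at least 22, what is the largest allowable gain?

gain = -2

Intervening on gain fixes its value directly, overriding its dependence on bias.
Substituting into the mix_ratio equation gives mix_ratio = 3*gain - 21.
Substituting into the level equation gives level = -5*gain + 12.
Require -5*gain + 12 ≥ 22, so gain ≤ -2.
The largest integer in [-4, 6] satisfying this is -2.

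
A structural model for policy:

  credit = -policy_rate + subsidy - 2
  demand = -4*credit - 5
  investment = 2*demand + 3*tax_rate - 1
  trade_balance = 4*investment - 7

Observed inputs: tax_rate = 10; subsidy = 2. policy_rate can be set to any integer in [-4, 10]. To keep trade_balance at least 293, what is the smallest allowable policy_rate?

policy_rate = 7

Substituting into the credit equation gives credit = -policy_rate.
Substituting into the demand equation gives demand = 4*policy_rate - 5.
So investment = 8*policy_rate + 19.
Substituting into the trade_balance equation gives trade_balance = 32*policy_rate + 69.
Require 32*policy_rate + 69 ≥ 293, so policy_rate ≥ 7.
The smallest integer in [-4, 10] satisfying this is 7.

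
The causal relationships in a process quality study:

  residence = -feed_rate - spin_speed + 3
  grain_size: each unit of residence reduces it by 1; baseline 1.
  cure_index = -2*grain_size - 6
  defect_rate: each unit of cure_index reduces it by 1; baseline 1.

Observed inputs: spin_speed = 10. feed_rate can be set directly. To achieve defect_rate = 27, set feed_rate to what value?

Substituting into the residence equation gives residence = -feed_rate - 7.
Substituting into the grain_size equation gives grain_size = feed_rate + 8.
This gives cure_index = -2*feed_rate - 22.
Substituting into the defect_rate equation gives defect_rate = 2*feed_rate + 23.
Solve 2*feed_rate + 23 = 27: feed_rate = (27 - 23) / 2 = 2.

feed_rate = 2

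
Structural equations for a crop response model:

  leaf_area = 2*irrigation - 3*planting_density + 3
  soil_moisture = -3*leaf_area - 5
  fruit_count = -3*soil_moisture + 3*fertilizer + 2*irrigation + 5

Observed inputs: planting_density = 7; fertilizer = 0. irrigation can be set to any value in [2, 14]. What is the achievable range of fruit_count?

-102 to 138

Substituting into the leaf_area equation gives leaf_area = 2*irrigation - 18.
Substituting into the soil_moisture equation gives soil_moisture = -6*irrigation + 49.
Substituting into the fruit_count equation gives fruit_count = 20*irrigation - 142.
Linear in irrigation, so extremes are at the endpoints: irrigation = 2 gives fruit_count = -102; irrigation = 14 gives fruit_count = 138.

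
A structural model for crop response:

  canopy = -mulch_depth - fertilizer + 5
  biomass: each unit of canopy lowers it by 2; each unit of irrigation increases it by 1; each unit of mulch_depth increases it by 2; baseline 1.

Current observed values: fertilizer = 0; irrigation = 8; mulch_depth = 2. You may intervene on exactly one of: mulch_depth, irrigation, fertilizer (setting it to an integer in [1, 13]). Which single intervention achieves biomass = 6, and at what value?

set irrigation = 7

Intervening on mulch_depth: biomass = 4*mulch_depth - 1. Reaching 6 requires mulch_depth = 7/4, not an integer.
Intervening on irrigation: with other inputs at their observed values, biomass = irrigation - 1. Solving for 6 gives irrigation = 7, within [1, 13].
Intervening on fertilizer: biomass = 2*fertilizer + 7. Reaching 6 requires fertilizer = -1/2, not an integer.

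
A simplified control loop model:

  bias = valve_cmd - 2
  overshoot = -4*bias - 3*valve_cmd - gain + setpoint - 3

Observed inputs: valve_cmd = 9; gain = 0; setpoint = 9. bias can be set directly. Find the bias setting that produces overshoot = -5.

Intervening on bias fixes its value directly, overriding its dependence on valve_cmd.
Substituting into the overshoot equation gives overshoot = -4*bias - 21.
Solve -4*bias - 21 = -5: bias = (-5 + 21) / -4 = -4.

bias = -4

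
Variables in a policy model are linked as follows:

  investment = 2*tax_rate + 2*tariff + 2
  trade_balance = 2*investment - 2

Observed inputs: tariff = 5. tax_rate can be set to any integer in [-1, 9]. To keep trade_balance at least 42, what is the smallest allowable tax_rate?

tax_rate = 5

Substituting into the investment equation gives investment = 2*tax_rate + 12.
Substituting into the trade_balance equation gives trade_balance = 4*tax_rate + 22.
Require 4*tax_rate + 22 ≥ 42, so tax_rate ≥ 5.
The smallest integer in [-1, 9] satisfying this is 5.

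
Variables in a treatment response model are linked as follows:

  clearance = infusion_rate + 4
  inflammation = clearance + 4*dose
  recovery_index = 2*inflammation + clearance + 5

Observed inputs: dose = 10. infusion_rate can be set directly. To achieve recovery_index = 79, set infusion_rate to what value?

Substituting into the inflammation equation gives inflammation = infusion_rate + 44.
This gives recovery_index = 3*infusion_rate + 97.
Solve 3*infusion_rate + 97 = 79: infusion_rate = (79 - 97) / 3 = -6.

infusion_rate = -6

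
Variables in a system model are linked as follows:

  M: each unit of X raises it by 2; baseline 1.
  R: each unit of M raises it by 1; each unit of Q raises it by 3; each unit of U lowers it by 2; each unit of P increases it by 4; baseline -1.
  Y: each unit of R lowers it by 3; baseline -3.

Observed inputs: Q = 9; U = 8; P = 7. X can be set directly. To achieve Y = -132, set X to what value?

X = 2

Substituting into the R equation gives R = 2*X + 39.
So Y = -6*X - 120.
Solve -6*X - 120 = -132: X = (-132 + 120) / -6 = 2.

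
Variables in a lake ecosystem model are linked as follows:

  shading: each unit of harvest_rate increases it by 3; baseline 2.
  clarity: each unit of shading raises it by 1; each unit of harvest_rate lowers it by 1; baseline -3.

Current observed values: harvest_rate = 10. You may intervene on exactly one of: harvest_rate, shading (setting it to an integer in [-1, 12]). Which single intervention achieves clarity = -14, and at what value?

Intervening on harvest_rate: clarity = 2*harvest_rate - 1. Reaching -14 requires harvest_rate = -13/2, not an integer.
Intervening on shading: with other inputs at their observed values, clarity = shading - 13. Solving for -14 gives shading = -1, within [-1, 12].

set shading = -1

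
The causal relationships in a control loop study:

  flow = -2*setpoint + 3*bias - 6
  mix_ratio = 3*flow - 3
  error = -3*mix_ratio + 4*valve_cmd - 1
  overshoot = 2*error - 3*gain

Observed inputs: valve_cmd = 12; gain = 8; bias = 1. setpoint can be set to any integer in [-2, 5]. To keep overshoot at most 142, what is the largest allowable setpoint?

setpoint = 0

Substituting into the flow equation gives flow = -2*setpoint - 3.
Substituting into the mix_ratio equation gives mix_ratio = -6*setpoint - 12.
Substituting into the error equation gives error = 18*setpoint + 83.
Substituting into the overshoot equation gives overshoot = 36*setpoint + 142.
Require 36*setpoint + 142 ≤ 142, so setpoint ≤ 0.
The largest integer in [-2, 5] satisfying this is 0.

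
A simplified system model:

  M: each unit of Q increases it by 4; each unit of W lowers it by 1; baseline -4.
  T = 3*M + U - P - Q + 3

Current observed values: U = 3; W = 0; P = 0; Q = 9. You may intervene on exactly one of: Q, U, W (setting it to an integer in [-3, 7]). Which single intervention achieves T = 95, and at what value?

set U = 5

Intervening on Q: T = 11*Q - 6. Reaching 95 requires Q = 101/11, not an integer.
Intervening on U: with other inputs at their observed values, T = U + 90. Solving for 95 gives U = 5, within [-3, 7].
Intervening on W: T = -3*W + 93. Reaching 95 requires W = -2/3, not an integer.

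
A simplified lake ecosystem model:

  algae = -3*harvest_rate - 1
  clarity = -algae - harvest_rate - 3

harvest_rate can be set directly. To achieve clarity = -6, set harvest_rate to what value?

Substituting into the clarity equation gives clarity = 2*harvest_rate - 2.
Solve 2*harvest_rate - 2 = -6: harvest_rate = (-6 + 2) / 2 = -2.

harvest_rate = -2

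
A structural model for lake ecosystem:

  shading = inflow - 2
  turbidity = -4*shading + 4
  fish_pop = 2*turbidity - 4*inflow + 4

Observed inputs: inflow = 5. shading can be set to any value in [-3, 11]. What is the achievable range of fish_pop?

-96 to 16

Intervening on shading fixes its value directly, overriding its dependence on inflow.
Substituting into the fish_pop equation gives fish_pop = -8*shading - 8.
Linear in shading, so extremes are at the endpoints: shading = -3 gives fish_pop = 16; shading = 11 gives fish_pop = -96.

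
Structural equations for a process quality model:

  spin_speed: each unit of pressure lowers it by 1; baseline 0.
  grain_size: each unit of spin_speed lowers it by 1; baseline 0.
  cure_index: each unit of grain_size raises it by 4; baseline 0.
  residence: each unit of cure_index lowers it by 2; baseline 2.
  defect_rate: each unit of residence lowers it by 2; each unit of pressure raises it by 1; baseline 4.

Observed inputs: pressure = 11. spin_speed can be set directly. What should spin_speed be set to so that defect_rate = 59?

spin_speed = -3

Intervening on spin_speed fixes its value directly, overriding its dependence on pressure.
Substituting into the cure_index equation gives cure_index = -4*spin_speed.
This gives residence = 8*spin_speed + 2.
So defect_rate = -16*spin_speed + 11.
Solve -16*spin_speed + 11 = 59: spin_speed = (59 - 11) / -16 = -3.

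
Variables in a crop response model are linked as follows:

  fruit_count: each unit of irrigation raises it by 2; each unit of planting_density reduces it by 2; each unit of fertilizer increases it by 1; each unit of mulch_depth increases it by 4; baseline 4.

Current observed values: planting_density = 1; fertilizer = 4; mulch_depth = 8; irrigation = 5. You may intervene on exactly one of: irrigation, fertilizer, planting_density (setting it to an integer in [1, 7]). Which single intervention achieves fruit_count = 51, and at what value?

Intervening on irrigation: fruit_count = 2*irrigation + 38. Reaching 51 requires irrigation = 13/2, not an integer.
Intervening on fertilizer: with other inputs at their observed values, fruit_count = fertilizer + 44. Solving for 51 gives fertilizer = 7, within [1, 7].
Intervening on planting_density: fruit_count = -2*planting_density + 50. Reaching 51 requires planting_density = -1/2, not an integer.

set fertilizer = 7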